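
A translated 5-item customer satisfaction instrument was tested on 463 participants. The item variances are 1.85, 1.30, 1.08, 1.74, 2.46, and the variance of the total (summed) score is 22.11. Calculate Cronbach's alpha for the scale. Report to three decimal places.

Cronbach's alpha = 0.773

Σσ²ᵢ = 1.85 + 1.30 + 1.08 + 1.74 + 2.46 = 8.43
α = (k/(k−1))·(1 − Σσ²ᵢ/σ²_total) = (5/4)·(1 − 8.43/22.11) = 0.773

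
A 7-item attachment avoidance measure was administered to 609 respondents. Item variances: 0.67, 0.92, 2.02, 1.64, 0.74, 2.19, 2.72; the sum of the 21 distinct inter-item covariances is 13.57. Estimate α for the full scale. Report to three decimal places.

α = 0.832

Σσᵢ² = 0.67 + 0.92 + 2.02 + 1.64 + 0.74 + 2.19 + 2.72 = 10.90
Sum of distinct covariances = 13.57
total variance = Σσᵢ² + 2·Σcov = 10.90 + 2 × 13.57 = 38.04
α = (7/6)·(1 − 10.90/38.04) = 0.832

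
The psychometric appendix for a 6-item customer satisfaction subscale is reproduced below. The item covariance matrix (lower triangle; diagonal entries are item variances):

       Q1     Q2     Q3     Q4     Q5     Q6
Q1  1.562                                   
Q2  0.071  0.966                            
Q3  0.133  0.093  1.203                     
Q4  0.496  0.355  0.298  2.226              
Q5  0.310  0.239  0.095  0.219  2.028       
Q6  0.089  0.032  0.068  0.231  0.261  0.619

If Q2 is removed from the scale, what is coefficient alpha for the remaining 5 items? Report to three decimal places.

Remaining items: Q1, Q3, Q4, Q5, Q6 (k = 5).
Σσ²ᵢ = 1.562 + 1.203 + 2.226 + 2.028 + 0.619 = 7.638
total variance = 7.638 + 2 × 2.200 = 12.038
α (item deleted) = (5/4)·(1 − 7.638/12.038) = 0.457

coefficient alpha = 0.457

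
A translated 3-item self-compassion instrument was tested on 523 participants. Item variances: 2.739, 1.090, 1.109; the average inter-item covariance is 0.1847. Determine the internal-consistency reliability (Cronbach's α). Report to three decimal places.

α = 0.275

Σσ²ᵢ = 2.739 + 1.090 + 1.109 = 4.938
Sum of the 3 distinct covariances = 3 × 0.1847 = 0.5541
Var(T) = Σσ²ᵢ + 2·Σcov = 4.938 + 2 × 0.5541 = 6.0462
α = (3/2)·(1 − 4.938/6.0462) = 0.275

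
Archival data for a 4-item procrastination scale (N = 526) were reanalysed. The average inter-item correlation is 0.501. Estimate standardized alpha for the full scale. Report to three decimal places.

Standardized α = k·r̄ / (1 + (k−1)·r̄) = 4 × 0.501 / (1 + 3 × 0.501)
  = 2.0040 / 2.5030 = 0.801

α = 0.801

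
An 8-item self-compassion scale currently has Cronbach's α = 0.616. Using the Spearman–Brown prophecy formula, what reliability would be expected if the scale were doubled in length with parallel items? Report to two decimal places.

Length factor m = 2
α' = m·α / (1 + (m−1)·α)
   = 2 × 0.616 / (1 + (2 − 1) × 0.616)
   = 1.2320 / 1.6160 = 0.76

predicted reliability = 0.76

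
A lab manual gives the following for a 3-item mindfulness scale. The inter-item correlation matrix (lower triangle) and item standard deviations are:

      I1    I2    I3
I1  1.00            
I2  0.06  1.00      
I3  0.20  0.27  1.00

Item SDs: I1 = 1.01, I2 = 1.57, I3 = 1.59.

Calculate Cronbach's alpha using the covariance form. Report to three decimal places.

Σσ²ᵢ = 1.01² + 1.57² + 1.59² = 6.0131
Covariances σ_ij = r_ij · s_i · s_j:
  σ(I1,I2) = 0.06 × 1.01 × 1.57 = 0.0951
  σ(I1,I3) = 0.20 × 1.01 × 1.59 = 0.3212
  σ(I2,I3) = 0.27 × 1.57 × 1.59 = 0.6740
σ²_T = Σσ²ᵢ + 2·Σσ_ij = 6.0131 + 2 × 1.0903 = 8.1937
α = (3/2)·(1 − 6.0131/8.1937) = 0.399

α = 0.399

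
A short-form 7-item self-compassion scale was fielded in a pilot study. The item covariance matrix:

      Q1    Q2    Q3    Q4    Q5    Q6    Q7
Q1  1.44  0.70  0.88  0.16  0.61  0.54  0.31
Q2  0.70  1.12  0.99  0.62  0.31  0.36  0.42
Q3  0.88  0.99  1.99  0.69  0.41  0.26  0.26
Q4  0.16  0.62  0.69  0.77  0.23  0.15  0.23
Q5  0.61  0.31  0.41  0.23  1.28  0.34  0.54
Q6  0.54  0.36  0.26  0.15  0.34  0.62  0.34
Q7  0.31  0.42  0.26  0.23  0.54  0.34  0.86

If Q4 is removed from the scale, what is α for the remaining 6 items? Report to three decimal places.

α = 0.799

Remaining items: Q1, Q2, Q3, Q5, Q6, Q7 (k = 6).
ΣVar(i) = 1.44 + 1.12 + 1.99 + 1.28 + 0.62 + 0.86 = 7.31
total variance = 7.31 + 2 × 7.27 = 21.85
α (item deleted) = (6/5)·(1 − 7.31/21.85) = 0.799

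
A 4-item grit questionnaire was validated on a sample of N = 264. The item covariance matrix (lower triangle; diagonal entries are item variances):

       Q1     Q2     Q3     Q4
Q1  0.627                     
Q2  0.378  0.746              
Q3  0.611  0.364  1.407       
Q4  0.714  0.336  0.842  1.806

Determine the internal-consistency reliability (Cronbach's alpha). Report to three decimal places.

sum of item variances = 0.627 + 0.746 + 1.407 + 1.806 = 4.586
Sum of the distinct covariances = 3.245
σ²_T = 4.586 + 2 × 3.245 = 11.076
α = (k/(k−1))·(1 − sum of item variances/σ²_T) = (4/3)·(1 − 4.586/11.076) = 0.781

Cronbach's alpha = 0.781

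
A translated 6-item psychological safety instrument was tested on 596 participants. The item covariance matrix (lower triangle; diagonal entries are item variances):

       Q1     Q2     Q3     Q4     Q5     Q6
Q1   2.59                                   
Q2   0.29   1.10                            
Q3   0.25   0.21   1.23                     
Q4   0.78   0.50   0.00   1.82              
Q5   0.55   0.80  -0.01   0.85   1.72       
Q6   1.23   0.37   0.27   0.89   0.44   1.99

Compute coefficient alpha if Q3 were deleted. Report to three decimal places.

α = 0.740

Remaining items: Q1, Q2, Q4, Q5, Q6 (k = 5).
Σσ²ᵢ = 2.59 + 1.10 + 1.82 + 1.72 + 1.99 = 9.22
total variance = 9.22 + 2 × 6.70 = 22.62
α (item deleted) = (5/4)·(1 − 9.22/22.62) = 0.740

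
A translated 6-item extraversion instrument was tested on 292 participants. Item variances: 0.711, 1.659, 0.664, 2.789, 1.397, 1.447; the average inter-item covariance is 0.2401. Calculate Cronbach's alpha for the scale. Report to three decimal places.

sum of item variances = 0.711 + 1.659 + 0.664 + 2.789 + 1.397 + 1.447 = 8.667
Sum of the 15 distinct covariances = 15 × 0.2401 = 3.6015
σ²_T = sum of item variances + 2·Σcov = 8.667 + 2 × 3.6015 = 15.8700
α = (6/5)·(1 − 8.667/15.8700) = 0.545

Cronbach's alpha = 0.545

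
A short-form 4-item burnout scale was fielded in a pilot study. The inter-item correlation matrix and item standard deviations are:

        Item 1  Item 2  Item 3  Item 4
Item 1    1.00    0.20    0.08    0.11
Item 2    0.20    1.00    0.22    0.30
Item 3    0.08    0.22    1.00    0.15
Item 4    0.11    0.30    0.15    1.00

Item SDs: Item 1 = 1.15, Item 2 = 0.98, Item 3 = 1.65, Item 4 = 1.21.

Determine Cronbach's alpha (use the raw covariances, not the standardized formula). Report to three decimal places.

Σσ²ᵢ = 1.15² + 0.98² + 1.65² + 1.21² = 6.4695
Covariances σ_ij = r_ij · s_i · s_j:
  σ(Item 1,Item 2) = 0.20 × 1.15 × 0.98 = 0.2254
  σ(Item 1,Item 3) = 0.08 × 1.15 × 1.65 = 0.1518
  σ(Item 1,Item 4) = 0.11 × 1.15 × 1.21 = 0.1531
  σ(Item 2,Item 3) = 0.22 × 0.98 × 1.65 = 0.3557
  σ(Item 2,Item 4) = 0.30 × 0.98 × 1.21 = 0.3557
  σ(Item 3,Item 4) = 0.15 × 1.65 × 1.21 = 0.2995
σ²_T = Σσ²ᵢ + 2·Σσ_ij = 6.4695 + 2 × 1.5412 = 9.5519
α = (4/3)·(1 − 6.4695/9.5519) = 0.430

α = 0.430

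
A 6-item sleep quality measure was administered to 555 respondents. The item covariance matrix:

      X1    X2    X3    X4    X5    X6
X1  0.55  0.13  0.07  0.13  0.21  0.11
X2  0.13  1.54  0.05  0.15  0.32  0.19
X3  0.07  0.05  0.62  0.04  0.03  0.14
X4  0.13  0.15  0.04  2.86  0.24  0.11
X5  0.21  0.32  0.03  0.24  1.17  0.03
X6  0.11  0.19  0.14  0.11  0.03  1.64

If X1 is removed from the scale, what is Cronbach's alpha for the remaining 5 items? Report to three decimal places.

α = 0.312

Remaining items: X2, X3, X4, X5, X6 (k = 5).
ΣVar(i) = 1.54 + 0.62 + 2.86 + 1.17 + 1.64 = 7.83
Var(T) = 7.83 + 2 × 1.30 = 10.43
α (item deleted) = (5/4)·(1 − 7.83/10.43) = 0.312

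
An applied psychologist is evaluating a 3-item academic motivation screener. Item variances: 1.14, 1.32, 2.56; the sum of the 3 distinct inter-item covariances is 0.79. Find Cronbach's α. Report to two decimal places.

α = 0.36

Σσ²ᵢ = 1.14 + 1.32 + 2.56 = 5.02
Sum of distinct covariances = 0.79
σ²_T = Σσ²ᵢ + 2·Σcov = 5.02 + 2 × 0.79 = 6.60
α = (3/2)·(1 − 5.02/6.60) = 0.36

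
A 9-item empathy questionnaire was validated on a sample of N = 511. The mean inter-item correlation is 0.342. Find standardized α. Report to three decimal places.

α = 0.824

Standardized α = k·r̄ / (1 + (k−1)·r̄) = 9 × 0.342 / (1 + 8 × 0.342)
  = 3.0780 / 3.7360 = 0.824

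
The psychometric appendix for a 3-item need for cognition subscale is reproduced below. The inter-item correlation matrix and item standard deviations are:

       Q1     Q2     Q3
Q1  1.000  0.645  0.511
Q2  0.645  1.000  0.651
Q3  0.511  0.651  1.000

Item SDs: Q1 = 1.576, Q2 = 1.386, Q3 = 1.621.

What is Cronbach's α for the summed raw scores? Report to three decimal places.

Σσ²ᵢ = 1.576² + 1.386² + 1.621² = 7.0324
Covariances σ_ij = r_ij · s_i · s_j:
  σ(Q1,Q2) = 0.645 × 1.576 × 1.386 = 1.4089
  σ(Q1,Q3) = 0.511 × 1.576 × 1.621 = 1.3054
  σ(Q2,Q3) = 0.651 × 1.386 × 1.621 = 1.4626
σ²_T = Σσ²ᵢ + 2·Σσ_ij = 7.0324 + 2 × 4.1769 = 15.3862
α = (3/2)·(1 − 7.0324/15.3862) = 0.814

α = 0.814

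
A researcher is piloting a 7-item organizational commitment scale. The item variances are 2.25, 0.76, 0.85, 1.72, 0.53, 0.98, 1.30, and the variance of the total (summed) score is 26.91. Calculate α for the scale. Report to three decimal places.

Σσᵢ² = 2.25 + 0.76 + 0.85 + 1.72 + 0.53 + 0.98 + 1.30 = 8.39
α = (k/(k−1))·(1 − Σσᵢ²/σ²_T) = (7/6)·(1 − 8.39/26.91) = 0.803

α = 0.803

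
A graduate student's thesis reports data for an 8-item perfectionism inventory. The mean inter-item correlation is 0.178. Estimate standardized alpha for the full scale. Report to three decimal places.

Standardized α = k·r̄ / (1 + (k−1)·r̄) = 8 × 0.178 / (1 + 7 × 0.178)
  = 1.4240 / 2.2460 = 0.634

standardized alpha = 0.634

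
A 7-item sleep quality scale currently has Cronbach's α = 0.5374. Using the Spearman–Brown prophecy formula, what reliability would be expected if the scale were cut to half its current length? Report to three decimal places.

predicted reliability = 0.367

Length factor m = 1/2
α' = m·α / (1 − (1−m)·α)
   = 1/2 × 0.5374 / (1 − (1 − 1/2) × 0.5374)
   = 0.2687 / 0.7313 = 0.367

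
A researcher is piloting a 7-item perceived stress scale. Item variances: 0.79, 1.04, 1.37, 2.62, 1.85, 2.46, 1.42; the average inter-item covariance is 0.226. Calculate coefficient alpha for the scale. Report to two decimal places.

ΣVar(i) = 0.79 + 1.04 + 1.37 + 2.62 + 1.85 + 2.46 + 1.42 = 11.55
Sum of the 21 distinct covariances = 21 × 0.226 = 4.746
σ²_total = ΣVar(i) + 2·Σcov = 11.55 + 2 × 4.746 = 21.042
α = (7/6)·(1 − 11.55/21.042) = 0.53

α = 0.53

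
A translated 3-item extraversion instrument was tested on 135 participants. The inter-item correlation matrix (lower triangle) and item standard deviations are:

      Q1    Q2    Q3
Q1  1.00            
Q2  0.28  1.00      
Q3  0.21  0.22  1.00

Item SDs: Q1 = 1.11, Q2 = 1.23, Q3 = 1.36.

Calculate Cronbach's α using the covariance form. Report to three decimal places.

α = 0.476

Σσ²ᵢ = 1.11² + 1.23² + 1.36² = 4.5946
Covariances σ_ij = r_ij · s_i · s_j:
  σ(Q1,Q2) = 0.28 × 1.11 × 1.23 = 0.3823
  σ(Q1,Q3) = 0.21 × 1.11 × 1.36 = 0.3170
  σ(Q2,Q3) = 0.22 × 1.23 × 1.36 = 0.3680
σ²_T = Σσ²ᵢ + 2·Σσ_ij = 4.5946 + 2 × 1.0673 = 6.7292
α = (3/2)·(1 − 4.5946/6.7292) = 0.476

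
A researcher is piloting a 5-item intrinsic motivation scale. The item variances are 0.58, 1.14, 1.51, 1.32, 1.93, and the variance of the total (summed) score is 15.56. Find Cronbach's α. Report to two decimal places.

Cronbach's α = 0.73

ΣVar(i) = 0.58 + 1.14 + 1.51 + 1.32 + 1.93 = 6.48
α = (k/(k−1))·(1 − ΣVar(i)/Var(T)) = (5/4)·(1 − 6.48/15.56) = 0.73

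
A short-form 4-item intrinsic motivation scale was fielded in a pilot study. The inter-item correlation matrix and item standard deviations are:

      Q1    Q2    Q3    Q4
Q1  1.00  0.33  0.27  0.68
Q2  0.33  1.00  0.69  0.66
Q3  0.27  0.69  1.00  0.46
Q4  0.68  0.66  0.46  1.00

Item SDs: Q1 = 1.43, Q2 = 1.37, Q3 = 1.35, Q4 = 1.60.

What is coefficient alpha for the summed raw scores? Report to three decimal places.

Σσ²ᵢ = 1.43² + 1.37² + 1.35² + 1.60² = 8.3043
Covariances σ_ij = r_ij · s_i · s_j:
  σ(Q1,Q2) = 0.33 × 1.43 × 1.37 = 0.6465
  σ(Q1,Q3) = 0.27 × 1.43 × 1.35 = 0.5212
  σ(Q1,Q4) = 0.68 × 1.43 × 1.60 = 1.5558
  σ(Q2,Q3) = 0.69 × 1.37 × 1.35 = 1.2762
  σ(Q2,Q4) = 0.66 × 1.37 × 1.60 = 1.4467
  σ(Q3,Q4) = 0.46 × 1.35 × 1.60 = 0.9936
σ²_T = Σσ²ᵢ + 2·Σσ_ij = 8.3043 + 2 × 6.4400 = 21.1843
α = (4/3)·(1 − 8.3043/21.1843) = 0.811

α = 0.811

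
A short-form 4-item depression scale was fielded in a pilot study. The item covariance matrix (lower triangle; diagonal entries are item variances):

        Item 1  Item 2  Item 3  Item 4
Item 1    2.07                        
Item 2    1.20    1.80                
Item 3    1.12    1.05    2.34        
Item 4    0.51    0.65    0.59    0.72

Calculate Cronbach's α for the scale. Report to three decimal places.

sum of item variances = 2.07 + 1.80 + 2.34 + 0.72 = 6.93
Sum of the distinct covariances = 5.12
Var(T) = 6.93 + 2 × 5.12 = 17.17
α = (k/(k−1))·(1 − sum of item variances/Var(T)) = (4/3)·(1 − 6.93/17.17) = 0.795

α = 0.795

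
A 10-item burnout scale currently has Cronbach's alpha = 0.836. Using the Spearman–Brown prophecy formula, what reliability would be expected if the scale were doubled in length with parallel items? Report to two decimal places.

predicted reliability = 0.91

Length factor m = 2
α' = m·α / (1 + (m−1)·α)
   = 2 × 0.836 / (1 + (2 − 1) × 0.836)
   = 1.6720 / 1.8360 = 0.91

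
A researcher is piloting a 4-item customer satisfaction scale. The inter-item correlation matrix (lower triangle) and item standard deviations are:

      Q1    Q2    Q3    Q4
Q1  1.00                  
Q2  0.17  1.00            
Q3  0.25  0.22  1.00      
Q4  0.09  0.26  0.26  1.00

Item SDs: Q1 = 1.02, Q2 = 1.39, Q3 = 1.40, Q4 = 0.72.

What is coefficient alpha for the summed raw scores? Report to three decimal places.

coefficient alpha = 0.496

Σσ²ᵢ = 1.02² + 1.39² + 1.40² + 0.72² = 5.4509
Covariances σ_ij = r_ij · s_i · s_j:
  σ(Q1,Q2) = 0.17 × 1.02 × 1.39 = 0.2410
  σ(Q1,Q3) = 0.25 × 1.02 × 1.40 = 0.3570
  σ(Q1,Q4) = 0.09 × 1.02 × 0.72 = 0.0661
  σ(Q2,Q3) = 0.22 × 1.39 × 1.40 = 0.4281
  σ(Q2,Q4) = 0.26 × 1.39 × 0.72 = 0.2602
  σ(Q3,Q4) = 0.26 × 1.40 × 0.72 = 0.2621
σ²_T = Σσ²ᵢ + 2·Σσ_ij = 5.4509 + 2 × 1.6145 = 8.6799
α = (4/3)·(1 − 5.4509/8.6799) = 0.496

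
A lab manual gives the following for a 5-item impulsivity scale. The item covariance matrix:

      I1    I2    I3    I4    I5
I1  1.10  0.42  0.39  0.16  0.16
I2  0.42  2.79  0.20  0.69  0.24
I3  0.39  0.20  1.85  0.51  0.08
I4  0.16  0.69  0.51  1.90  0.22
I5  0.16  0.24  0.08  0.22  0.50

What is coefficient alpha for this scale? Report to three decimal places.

sum of item variances = 1.10 + 2.79 + 1.85 + 1.90 + 0.50 = 8.14
Sum of the distinct covariances = 3.07
σ²_T = 8.14 + 2 × 3.07 = 14.28
α = (k/(k−1))·(1 − sum of item variances/σ²_T) = (5/4)·(1 − 8.14/14.28) = 0.537

α = 0.537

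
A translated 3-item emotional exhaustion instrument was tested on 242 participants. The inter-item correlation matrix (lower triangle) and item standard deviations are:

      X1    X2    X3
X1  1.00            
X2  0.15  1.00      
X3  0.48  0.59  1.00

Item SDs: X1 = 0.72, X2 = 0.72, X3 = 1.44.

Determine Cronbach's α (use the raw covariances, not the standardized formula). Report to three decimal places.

α = 0.649

Σσ²ᵢ = 0.72² + 0.72² + 1.44² = 3.1104
Covariances σ_ij = r_ij · s_i · s_j:
  σ(X1,X2) = 0.15 × 0.72 × 0.72 = 0.0778
  σ(X1,X3) = 0.48 × 0.72 × 1.44 = 0.4977
  σ(X2,X3) = 0.59 × 0.72 × 1.44 = 0.6117
σ²_T = Σσ²ᵢ + 2·Σσ_ij = 3.1104 + 2 × 1.1872 = 5.4848
α = (3/2)·(1 − 3.1104/5.4848) = 0.649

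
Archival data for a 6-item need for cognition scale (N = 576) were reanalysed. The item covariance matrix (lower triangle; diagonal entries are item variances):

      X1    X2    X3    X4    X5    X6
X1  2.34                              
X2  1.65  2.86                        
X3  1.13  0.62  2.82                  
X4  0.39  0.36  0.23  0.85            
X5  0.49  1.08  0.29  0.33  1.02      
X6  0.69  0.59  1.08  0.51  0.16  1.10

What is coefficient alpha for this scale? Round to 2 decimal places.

sum of item variances = 2.34 + 2.86 + 2.82 + 0.85 + 1.02 + 1.10 = 10.99
Sum of off-diagonal covariances = 9.60
total variance = 10.99 + 2 × 9.60 = 30.19
α = (k/(k−1))·(1 − sum of item variances/total variance) = (6/5)·(1 − 10.99/30.19) = 0.76

coefficient alpha = 0.76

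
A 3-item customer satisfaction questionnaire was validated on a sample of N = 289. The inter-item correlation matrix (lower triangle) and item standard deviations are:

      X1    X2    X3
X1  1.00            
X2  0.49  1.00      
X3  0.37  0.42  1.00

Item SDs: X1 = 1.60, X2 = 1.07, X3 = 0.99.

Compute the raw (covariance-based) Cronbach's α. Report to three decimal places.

Σσ²ᵢ = 1.60² + 1.07² + 0.99² = 4.6850
Covariances σ_ij = r_ij · s_i · s_j:
  σ(X1,X2) = 0.49 × 1.60 × 1.07 = 0.8389
  σ(X1,X3) = 0.37 × 1.60 × 0.99 = 0.5861
  σ(X2,X3) = 0.42 × 1.07 × 0.99 = 0.4449
σ²_T = Σσ²ᵢ + 2·Σσ_ij = 4.6850 + 2 × 1.8699 = 8.4248
α = (3/2)·(1 − 4.6850/8.4248) = 0.666

Cronbach's α = 0.666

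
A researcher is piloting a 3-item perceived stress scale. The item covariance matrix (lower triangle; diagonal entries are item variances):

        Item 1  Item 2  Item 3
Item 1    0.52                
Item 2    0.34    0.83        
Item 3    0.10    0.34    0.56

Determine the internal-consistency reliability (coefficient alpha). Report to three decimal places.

sum of item variances = 0.52 + 0.83 + 0.56 = 1.91
Sum of off-diagonal covariances = 0.78
Var(T) = 1.91 + 2 × 0.78 = 3.47
α = (k/(k−1))·(1 − sum of item variances/Var(T)) = (3/2)·(1 − 1.91/3.47) = 0.674

coefficient alpha = 0.674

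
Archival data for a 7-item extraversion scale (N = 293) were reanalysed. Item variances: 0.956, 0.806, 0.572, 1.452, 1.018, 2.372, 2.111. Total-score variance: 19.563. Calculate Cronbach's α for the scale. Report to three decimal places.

Σσᵢ² = 0.956 + 0.806 + 0.572 + 1.452 + 1.018 + 2.372 + 2.111 = 9.287
α = (k/(k−1))·(1 − Σσᵢ²/total variance) = (7/6)·(1 − 9.287/19.563) = 0.613

α = 0.613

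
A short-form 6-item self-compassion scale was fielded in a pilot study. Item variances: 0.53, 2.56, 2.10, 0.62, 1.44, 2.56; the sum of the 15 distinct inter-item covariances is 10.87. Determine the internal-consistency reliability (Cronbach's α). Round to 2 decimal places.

sum of item variances = 0.53 + 2.56 + 2.10 + 0.62 + 1.44 + 2.56 = 9.81
Sum of distinct covariances = 10.87
total variance = sum of item variances + 2·Σcov = 9.81 + 2 × 10.87 = 31.55
α = (6/5)·(1 − 9.81/31.55) = 0.83

α = 0.83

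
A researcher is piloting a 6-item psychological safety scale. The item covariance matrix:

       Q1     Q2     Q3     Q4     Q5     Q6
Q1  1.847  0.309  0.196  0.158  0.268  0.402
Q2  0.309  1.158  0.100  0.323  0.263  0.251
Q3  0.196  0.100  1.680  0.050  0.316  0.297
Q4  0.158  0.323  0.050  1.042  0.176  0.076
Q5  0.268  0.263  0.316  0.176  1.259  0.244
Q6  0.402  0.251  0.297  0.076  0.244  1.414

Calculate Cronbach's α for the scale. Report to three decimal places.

α = 0.539

Σσᵢ² = 1.847 + 1.158 + 1.680 + 1.042 + 1.259 + 1.414 = 8.400
Sum of the distinct covariances = 3.429
σ²_total = 8.400 + 2 × 3.429 = 15.258
α = (k/(k−1))·(1 − Σσᵢ²/σ²_total) = (6/5)·(1 − 8.400/15.258) = 0.539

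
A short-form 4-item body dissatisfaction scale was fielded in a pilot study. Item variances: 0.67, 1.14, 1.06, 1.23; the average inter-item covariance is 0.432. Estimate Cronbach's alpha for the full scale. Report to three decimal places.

α = 0.745

sum of item variances = 0.67 + 1.14 + 1.06 + 1.23 = 4.10
Sum of the 6 distinct covariances = 6 × 0.432 = 2.592
σ²_total = sum of item variances + 2·Σcov = 4.10 + 2 × 2.592 = 9.284
α = (4/3)·(1 − 4.10/9.284) = 0.745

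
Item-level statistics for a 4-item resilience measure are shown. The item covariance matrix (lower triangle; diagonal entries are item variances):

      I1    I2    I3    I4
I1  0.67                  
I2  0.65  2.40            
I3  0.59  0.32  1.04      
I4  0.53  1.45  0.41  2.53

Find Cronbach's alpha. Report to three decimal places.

Cronbach's alpha = 0.724

sum of item variances = 0.67 + 2.40 + 1.04 + 2.53 = 6.64
Sum of the distinct covariances = 3.95
σ²_T = 6.64 + 2 × 3.95 = 14.54
α = (k/(k−1))·(1 − sum of item variances/σ²_T) = (4/3)·(1 − 6.64/14.54) = 0.724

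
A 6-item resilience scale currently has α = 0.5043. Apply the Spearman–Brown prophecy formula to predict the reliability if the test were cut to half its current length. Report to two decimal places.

Length factor m = 1/2
α' = m·α / (1 − (1−m)·α)
   = 1/2 × 0.5043 / (1 − (1 − 1/2) × 0.5043)
   = 0.2521 / 0.7479 = 0.34

predicted reliability = 0.34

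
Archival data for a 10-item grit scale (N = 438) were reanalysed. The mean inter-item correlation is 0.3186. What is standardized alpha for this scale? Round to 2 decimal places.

α = 0.82

Standardized α = k·r̄ / (1 + (k−1)·r̄) = 10 × 0.3186 / (1 + 9 × 0.3186)
  = 3.1860 / 3.8674 = 0.82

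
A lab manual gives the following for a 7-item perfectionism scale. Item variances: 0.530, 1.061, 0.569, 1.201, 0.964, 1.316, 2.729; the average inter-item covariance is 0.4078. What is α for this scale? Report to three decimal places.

α = 0.784

Σσ²ᵢ = 0.530 + 1.061 + 0.569 + 1.201 + 0.964 + 1.316 + 2.729 = 8.370
Sum of the 21 distinct covariances = 21 × 0.4078 = 8.5638
Var(T) = Σσ²ᵢ + 2·Σcov = 8.370 + 2 × 8.5638 = 25.4976
α = (7/6)·(1 − 8.370/25.4976) = 0.784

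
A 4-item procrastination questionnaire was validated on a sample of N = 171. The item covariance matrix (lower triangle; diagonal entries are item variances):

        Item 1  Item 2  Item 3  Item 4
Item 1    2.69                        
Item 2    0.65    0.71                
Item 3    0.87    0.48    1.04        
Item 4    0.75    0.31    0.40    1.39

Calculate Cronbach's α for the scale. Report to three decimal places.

Cronbach's α = 0.724

ΣVar(i) = 2.69 + 0.71 + 1.04 + 1.39 = 5.83
Sum of off-diagonal covariances = 3.46
σ²_total = 5.83 + 2 × 3.46 = 12.75
α = (k/(k−1))·(1 − ΣVar(i)/σ²_total) = (4/3)·(1 − 5.83/12.75) = 0.724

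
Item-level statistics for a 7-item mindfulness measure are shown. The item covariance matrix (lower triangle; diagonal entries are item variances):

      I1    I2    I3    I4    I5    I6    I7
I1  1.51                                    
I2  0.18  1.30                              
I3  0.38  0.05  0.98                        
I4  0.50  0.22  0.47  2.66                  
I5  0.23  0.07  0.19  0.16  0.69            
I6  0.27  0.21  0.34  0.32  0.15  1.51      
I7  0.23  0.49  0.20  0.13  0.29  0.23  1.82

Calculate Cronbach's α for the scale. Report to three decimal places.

Cronbach's α = 0.587

sum of item variances = 1.51 + 1.30 + 0.98 + 2.66 + 0.69 + 1.51 + 1.82 = 10.47
Sum of the distinct covariances = 5.31
total variance = 10.47 + 2 × 5.31 = 21.09
α = (k/(k−1))·(1 − sum of item variances/total variance) = (7/6)·(1 − 10.47/21.09) = 0.587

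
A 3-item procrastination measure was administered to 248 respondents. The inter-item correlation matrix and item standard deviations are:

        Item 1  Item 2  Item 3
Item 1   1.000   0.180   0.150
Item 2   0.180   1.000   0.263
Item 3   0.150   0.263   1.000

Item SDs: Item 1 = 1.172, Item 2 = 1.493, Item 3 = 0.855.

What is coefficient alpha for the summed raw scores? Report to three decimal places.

Σσ²ᵢ = 1.172² + 1.493² + 0.855² = 4.3337
Covariances σ_ij = r_ij · s_i · s_j:
  σ(Item 1,Item 2) = 0.180 × 1.172 × 1.493 = 0.3150
  σ(Item 1,Item 3) = 0.150 × 1.172 × 0.855 = 0.1503
  σ(Item 2,Item 3) = 0.263 × 1.493 × 0.855 = 0.3357
σ²_T = Σσ²ᵢ + 2·Σσ_ij = 4.3337 + 2 × 0.8010 = 5.9357
α = (3/2)·(1 − 4.3337/5.9357) = 0.405

α = 0.405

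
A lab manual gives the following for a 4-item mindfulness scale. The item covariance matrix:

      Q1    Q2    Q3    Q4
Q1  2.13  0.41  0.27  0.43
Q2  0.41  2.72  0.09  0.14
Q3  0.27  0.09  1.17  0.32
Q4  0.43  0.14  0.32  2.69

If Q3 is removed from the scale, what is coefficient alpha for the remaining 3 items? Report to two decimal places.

coefficient alpha = 0.31

Remaining items: Q1, Q2, Q4 (k = 3).
ΣVar(i) = 2.13 + 2.72 + 2.69 = 7.54
σ²_total = 7.54 + 2 × 0.98 = 9.50
α (item deleted) = (3/2)·(1 − 7.54/9.50) = 0.31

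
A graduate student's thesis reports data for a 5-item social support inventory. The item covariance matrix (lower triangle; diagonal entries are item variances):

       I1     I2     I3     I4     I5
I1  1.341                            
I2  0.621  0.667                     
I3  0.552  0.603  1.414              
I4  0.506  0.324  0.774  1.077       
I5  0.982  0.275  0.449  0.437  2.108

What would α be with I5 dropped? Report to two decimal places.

α = 0.80

Remaining items: I1, I2, I3, I4 (k = 4).
Σσ²ᵢ = 1.341 + 0.667 + 1.414 + 1.077 = 4.499
Var(T) = 4.499 + 2 × 3.380 = 11.259
α (item deleted) = (4/3)·(1 − 4.499/11.259) = 0.80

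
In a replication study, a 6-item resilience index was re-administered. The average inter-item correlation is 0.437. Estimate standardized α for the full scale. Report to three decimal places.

standardized α = 0.823

Standardized α = k·r̄ / (1 + (k−1)·r̄) = 6 × 0.437 / (1 + 5 × 0.437)
  = 2.6220 / 3.1850 = 0.823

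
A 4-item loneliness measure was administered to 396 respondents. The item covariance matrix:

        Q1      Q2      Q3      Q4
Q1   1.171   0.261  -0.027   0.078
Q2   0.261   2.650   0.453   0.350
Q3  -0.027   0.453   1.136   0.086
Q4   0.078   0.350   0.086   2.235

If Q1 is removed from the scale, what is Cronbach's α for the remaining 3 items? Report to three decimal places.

α = 0.342

Remaining items: Q2, Q3, Q4 (k = 3).
Σσ²ᵢ = 2.650 + 1.136 + 2.235 = 6.021
σ²_T = 6.021 + 2 × 0.889 = 7.799
α (item deleted) = (3/2)·(1 − 6.021/7.799) = 0.342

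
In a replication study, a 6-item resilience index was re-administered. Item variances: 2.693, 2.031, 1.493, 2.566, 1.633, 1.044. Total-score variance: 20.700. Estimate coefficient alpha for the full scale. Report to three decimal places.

coefficient alpha = 0.536

ΣVar(i) = 2.693 + 2.031 + 1.493 + 2.566 + 1.633 + 1.044 = 11.460
α = (k/(k−1))·(1 − ΣVar(i)/total variance) = (6/5)·(1 − 11.460/20.700) = 0.536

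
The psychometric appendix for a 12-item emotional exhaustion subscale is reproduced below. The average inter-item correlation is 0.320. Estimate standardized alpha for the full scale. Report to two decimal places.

α = 0.85

Standardized α = k·r̄ / (1 + (k−1)·r̄) = 12 × 0.320 / (1 + 11 × 0.320)
  = 3.8400 / 4.5200 = 0.85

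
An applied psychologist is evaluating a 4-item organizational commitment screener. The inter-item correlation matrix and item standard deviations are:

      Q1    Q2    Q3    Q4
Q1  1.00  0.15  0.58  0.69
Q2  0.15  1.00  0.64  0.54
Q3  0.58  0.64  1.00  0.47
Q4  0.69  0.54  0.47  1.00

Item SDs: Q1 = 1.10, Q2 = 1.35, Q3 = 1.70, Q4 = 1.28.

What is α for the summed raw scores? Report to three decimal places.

Σσ²ᵢ = 1.10² + 1.35² + 1.70² + 1.28² = 7.5609
Covariances σ_ij = r_ij · s_i · s_j:
  σ(Q1,Q2) = 0.15 × 1.10 × 1.35 = 0.2228
  σ(Q1,Q3) = 0.58 × 1.10 × 1.70 = 1.0846
  σ(Q1,Q4) = 0.69 × 1.10 × 1.28 = 0.9715
  σ(Q2,Q3) = 0.64 × 1.35 × 1.70 = 1.4688
  σ(Q2,Q4) = 0.54 × 1.35 × 1.28 = 0.9331
  σ(Q3,Q4) = 0.47 × 1.70 × 1.28 = 1.0227
σ²_T = Σσ²ᵢ + 2·Σσ_ij = 7.5609 + 2 × 5.7035 = 18.9679
α = (4/3)·(1 − 7.5609/18.9679) = 0.802

α = 0.802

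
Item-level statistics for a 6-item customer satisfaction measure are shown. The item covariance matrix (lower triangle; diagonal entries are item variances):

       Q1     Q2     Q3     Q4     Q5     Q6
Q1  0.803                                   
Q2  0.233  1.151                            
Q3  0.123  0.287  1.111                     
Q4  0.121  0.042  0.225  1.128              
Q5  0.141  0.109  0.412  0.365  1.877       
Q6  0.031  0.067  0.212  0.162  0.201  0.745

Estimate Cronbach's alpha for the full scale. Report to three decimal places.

Σσᵢ² = 0.803 + 1.151 + 1.111 + 1.128 + 1.877 + 0.745 = 6.815
Sum of the distinct covariances = 2.731
Var(T) = 6.815 + 2 × 2.731 = 12.277
α = (k/(k−1))·(1 − Σσᵢ²/Var(T)) = (6/5)·(1 − 6.815/12.277) = 0.534

Cronbach's alpha = 0.534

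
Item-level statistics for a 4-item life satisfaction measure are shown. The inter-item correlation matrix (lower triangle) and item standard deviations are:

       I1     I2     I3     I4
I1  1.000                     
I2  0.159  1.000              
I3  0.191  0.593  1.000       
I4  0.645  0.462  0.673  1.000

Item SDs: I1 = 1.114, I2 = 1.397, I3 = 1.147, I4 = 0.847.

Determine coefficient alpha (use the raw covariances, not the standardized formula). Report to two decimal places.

coefficient alpha = 0.74

Σσ²ᵢ = 1.114² + 1.397² + 1.147² + 0.847² = 5.2256
Covariances σ_ij = r_ij · s_i · s_j:
  σ(I1,I2) = 0.159 × 1.114 × 1.397 = 0.2474
  σ(I1,I3) = 0.191 × 1.114 × 1.147 = 0.2441
  σ(I1,I4) = 0.645 × 1.114 × 0.847 = 0.6086
  σ(I2,I3) = 0.593 × 1.397 × 1.147 = 0.9502
  σ(I2,I4) = 0.462 × 1.397 × 0.847 = 0.5467
  σ(I3,I4) = 0.673 × 1.147 × 0.847 = 0.6538
σ²_T = Σσ²ᵢ + 2·Σσ_ij = 5.2256 + 2 × 3.2508 = 11.7272
α = (4/3)·(1 − 5.2256/11.7272) = 0.74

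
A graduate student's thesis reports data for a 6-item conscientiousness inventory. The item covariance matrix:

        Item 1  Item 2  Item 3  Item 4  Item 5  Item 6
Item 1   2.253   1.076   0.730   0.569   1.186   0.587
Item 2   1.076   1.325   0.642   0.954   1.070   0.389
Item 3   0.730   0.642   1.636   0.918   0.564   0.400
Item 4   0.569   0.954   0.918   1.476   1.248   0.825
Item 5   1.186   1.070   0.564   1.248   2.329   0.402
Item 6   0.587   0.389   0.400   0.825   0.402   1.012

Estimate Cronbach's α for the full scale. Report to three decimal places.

Σσᵢ² = 2.253 + 1.325 + 1.636 + 1.476 + 2.329 + 1.012 = 10.031
Σ_{i<j} σ_ij = 11.560
total variance = 10.031 + 2 × 11.560 = 33.151
α = (k/(k−1))·(1 − Σσᵢ²/total variance) = (6/5)·(1 − 10.031/33.151) = 0.837

α = 0.837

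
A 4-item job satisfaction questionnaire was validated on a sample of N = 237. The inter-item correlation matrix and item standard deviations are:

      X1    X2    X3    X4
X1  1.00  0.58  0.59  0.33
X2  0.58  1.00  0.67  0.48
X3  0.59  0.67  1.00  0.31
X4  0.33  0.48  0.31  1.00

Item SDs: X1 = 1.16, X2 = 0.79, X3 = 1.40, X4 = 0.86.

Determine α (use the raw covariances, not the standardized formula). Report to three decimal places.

Σσ²ᵢ = 1.16² + 0.79² + 1.40² + 0.86² = 4.6693
Covariances σ_ij = r_ij · s_i · s_j:
  σ(X1,X2) = 0.58 × 1.16 × 0.79 = 0.5315
  σ(X1,X3) = 0.59 × 1.16 × 1.40 = 0.9582
  σ(X1,X4) = 0.33 × 1.16 × 0.86 = 0.3292
  σ(X2,X3) = 0.67 × 0.79 × 1.40 = 0.7410
  σ(X2,X4) = 0.48 × 0.79 × 0.86 = 0.3261
  σ(X3,X4) = 0.31 × 1.40 × 0.86 = 0.3732
σ²_T = Σσ²ᵢ + 2·Σσ_ij = 4.6693 + 2 × 3.2592 = 11.1877
α = (4/3)·(1 − 4.6693/11.1877) = 0.777

α = 0.777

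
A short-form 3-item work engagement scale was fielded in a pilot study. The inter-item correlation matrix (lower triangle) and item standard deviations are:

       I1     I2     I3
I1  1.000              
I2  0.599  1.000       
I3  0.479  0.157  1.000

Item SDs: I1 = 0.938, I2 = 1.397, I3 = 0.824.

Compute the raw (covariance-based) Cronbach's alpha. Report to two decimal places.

α = 0.65

Σσ²ᵢ = 0.938² + 1.397² + 0.824² = 3.5104
Covariances σ_ij = r_ij · s_i · s_j:
  σ(I1,I2) = 0.599 × 0.938 × 1.397 = 0.7849
  σ(I1,I3) = 0.479 × 0.938 × 0.824 = 0.3702
  σ(I2,I3) = 0.157 × 1.397 × 0.824 = 0.1807
σ²_T = Σσ²ᵢ + 2·Σσ_ij = 3.5104 + 2 × 1.3358 = 6.1820
α = (3/2)·(1 − 3.5104/6.1820) = 0.65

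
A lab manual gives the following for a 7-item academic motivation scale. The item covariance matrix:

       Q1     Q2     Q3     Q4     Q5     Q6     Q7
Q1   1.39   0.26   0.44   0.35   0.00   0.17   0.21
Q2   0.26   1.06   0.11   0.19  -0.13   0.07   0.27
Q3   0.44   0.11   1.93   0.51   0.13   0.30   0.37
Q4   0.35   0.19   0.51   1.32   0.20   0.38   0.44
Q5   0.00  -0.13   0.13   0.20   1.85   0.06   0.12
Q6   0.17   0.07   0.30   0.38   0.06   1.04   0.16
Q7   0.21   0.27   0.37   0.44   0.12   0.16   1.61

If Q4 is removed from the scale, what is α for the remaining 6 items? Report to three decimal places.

α = 0.437

Remaining items: Q1, Q2, Q3, Q5, Q6, Q7 (k = 6).
Σσ²ᵢ = 1.39 + 1.06 + 1.93 + 1.85 + 1.04 + 1.61 = 8.88
σ²_T = 8.88 + 2 × 2.54 = 13.96
α (item deleted) = (6/5)·(1 − 8.88/13.96) = 0.437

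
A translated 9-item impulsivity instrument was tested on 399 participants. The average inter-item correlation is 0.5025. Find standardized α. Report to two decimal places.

α = 0.90

Standardized α = k·r̄ / (1 + (k−1)·r̄) = 9 × 0.5025 / (1 + 8 × 0.5025)
  = 4.5225 / 5.0200 = 0.90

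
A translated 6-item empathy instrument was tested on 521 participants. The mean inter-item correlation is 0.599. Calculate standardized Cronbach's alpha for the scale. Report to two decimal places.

Standardized α = k·r̄ / (1 + (k−1)·r̄) = 6 × 0.599 / (1 + 5 × 0.599)
  = 3.5940 / 3.9950 = 0.90

standardized Cronbach's alpha = 0.90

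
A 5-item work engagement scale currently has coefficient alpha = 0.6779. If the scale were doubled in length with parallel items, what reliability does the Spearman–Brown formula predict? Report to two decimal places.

predicted reliability = 0.81

Length factor m = 2
α' = m·α / (1 + (m−1)·α)
   = 2 × 0.6779 / (1 + (2 − 1) × 0.6779)
   = 1.3558 / 1.6779 = 0.81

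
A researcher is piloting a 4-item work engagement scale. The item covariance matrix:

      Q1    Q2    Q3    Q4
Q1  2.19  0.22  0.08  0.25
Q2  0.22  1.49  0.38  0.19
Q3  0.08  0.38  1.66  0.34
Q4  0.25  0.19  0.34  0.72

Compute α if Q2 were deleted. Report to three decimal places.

Remaining items: Q1, Q3, Q4 (k = 3).
Σσᵢ² = 2.19 + 1.66 + 0.72 = 4.57
total variance = 4.57 + 2 × 0.67 = 5.91
α (item deleted) = (3/2)·(1 − 4.57/5.91) = 0.340

α = 0.340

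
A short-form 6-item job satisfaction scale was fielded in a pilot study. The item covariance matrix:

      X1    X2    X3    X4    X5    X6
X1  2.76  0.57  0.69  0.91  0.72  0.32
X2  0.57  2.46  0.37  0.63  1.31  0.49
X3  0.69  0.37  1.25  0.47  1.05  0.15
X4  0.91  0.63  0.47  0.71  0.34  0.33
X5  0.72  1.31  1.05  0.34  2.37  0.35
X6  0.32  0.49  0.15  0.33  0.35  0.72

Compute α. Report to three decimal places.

α = 0.755

Σσᵢ² = 2.76 + 2.46 + 1.25 + 0.71 + 2.37 + 0.72 = 10.27
Sum of off-diagonal covariances = 8.70
σ²_T = 10.27 + 2 × 8.70 = 27.67
α = (k/(k−1))·(1 − Σσᵢ²/σ²_T) = (6/5)·(1 − 10.27/27.67) = 0.755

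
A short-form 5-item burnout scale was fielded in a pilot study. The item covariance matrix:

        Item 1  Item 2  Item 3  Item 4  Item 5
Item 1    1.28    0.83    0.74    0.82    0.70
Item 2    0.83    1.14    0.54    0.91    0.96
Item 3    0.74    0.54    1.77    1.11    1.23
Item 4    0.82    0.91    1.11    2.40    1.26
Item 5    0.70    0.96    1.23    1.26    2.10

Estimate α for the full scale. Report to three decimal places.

ΣVar(i) = 1.28 + 1.14 + 1.77 + 2.40 + 2.10 = 8.69
Sum of off-diagonal covariances = 9.10
σ²_T = 8.69 + 2 × 9.10 = 26.89
α = (k/(k−1))·(1 − ΣVar(i)/σ²_T) = (5/4)·(1 − 8.69/26.89) = 0.846

α = 0.846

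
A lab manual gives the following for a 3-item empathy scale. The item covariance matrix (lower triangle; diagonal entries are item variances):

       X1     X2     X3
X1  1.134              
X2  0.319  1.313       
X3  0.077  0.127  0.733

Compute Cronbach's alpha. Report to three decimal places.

sum of item variances = 1.134 + 1.313 + 0.733 = 3.180
Sum of off-diagonal covariances = 0.523
Var(T) = 3.180 + 2 × 0.523 = 4.226
α = (k/(k−1))·(1 − sum of item variances/Var(T)) = (3/2)·(1 − 3.180/4.226) = 0.371

α = 0.371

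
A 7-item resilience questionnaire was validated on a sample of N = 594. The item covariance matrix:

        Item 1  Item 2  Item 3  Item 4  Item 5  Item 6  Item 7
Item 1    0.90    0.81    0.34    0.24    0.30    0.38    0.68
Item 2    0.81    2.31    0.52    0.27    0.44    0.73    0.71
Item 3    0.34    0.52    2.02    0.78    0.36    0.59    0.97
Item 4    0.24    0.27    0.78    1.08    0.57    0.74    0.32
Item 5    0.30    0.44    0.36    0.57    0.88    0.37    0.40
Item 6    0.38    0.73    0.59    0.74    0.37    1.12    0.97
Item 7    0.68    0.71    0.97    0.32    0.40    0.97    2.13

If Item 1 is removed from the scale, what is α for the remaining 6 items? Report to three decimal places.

α = 0.776

Remaining items: Item 2, Item 3, Item 4, Item 5, Item 6, Item 7 (k = 6).
ΣVar(i) = 2.31 + 2.02 + 1.08 + 0.88 + 1.12 + 2.13 = 9.54
σ²_T = 9.54 + 2 × 8.74 = 27.02
α (item deleted) = (6/5)·(1 − 9.54/27.02) = 0.776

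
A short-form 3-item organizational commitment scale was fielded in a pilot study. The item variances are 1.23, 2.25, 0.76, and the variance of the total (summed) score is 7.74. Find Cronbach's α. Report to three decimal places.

Σσ²ᵢ = 1.23 + 2.25 + 0.76 = 4.24
α = (k/(k−1))·(1 − Σσ²ᵢ/total variance) = (3/2)·(1 − 4.24/7.74) = 0.678

Cronbach's α = 0.678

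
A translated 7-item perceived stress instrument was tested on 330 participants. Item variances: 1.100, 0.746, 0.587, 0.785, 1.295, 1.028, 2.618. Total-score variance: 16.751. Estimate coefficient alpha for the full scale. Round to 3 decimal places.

sum of item variances = 1.100 + 0.746 + 0.587 + 0.785 + 1.295 + 1.028 + 2.618 = 8.159
α = (k/(k−1))·(1 − sum of item variances/Var(T)) = (7/6)·(1 − 8.159/16.751) = 0.598

α = 0.598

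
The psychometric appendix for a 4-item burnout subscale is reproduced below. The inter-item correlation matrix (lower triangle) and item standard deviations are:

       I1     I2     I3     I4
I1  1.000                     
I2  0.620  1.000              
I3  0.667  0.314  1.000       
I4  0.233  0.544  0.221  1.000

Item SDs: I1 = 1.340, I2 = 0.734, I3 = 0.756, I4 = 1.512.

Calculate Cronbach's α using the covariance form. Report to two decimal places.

Cronbach's α = 0.69

Σσ²ᵢ = 1.340² + 0.734² + 0.756² + 1.512² = 5.1920
Covariances σ_ij = r_ij · s_i · s_j:
  σ(I1,I2) = 0.620 × 1.340 × 0.734 = 0.6098
  σ(I1,I3) = 0.667 × 1.340 × 0.756 = 0.6757
  σ(I1,I4) = 0.233 × 1.340 × 1.512 = 0.4721
  σ(I2,I3) = 0.314 × 0.734 × 0.756 = 0.1742
  σ(I2,I4) = 0.544 × 0.734 × 1.512 = 0.6037
  σ(I3,I4) = 0.221 × 0.756 × 1.512 = 0.2526
σ²_T = Σσ²ᵢ + 2·Σσ_ij = 5.1920 + 2 × 2.7881 = 10.7682
α = (4/3)·(1 − 5.1920/10.7682) = 0.69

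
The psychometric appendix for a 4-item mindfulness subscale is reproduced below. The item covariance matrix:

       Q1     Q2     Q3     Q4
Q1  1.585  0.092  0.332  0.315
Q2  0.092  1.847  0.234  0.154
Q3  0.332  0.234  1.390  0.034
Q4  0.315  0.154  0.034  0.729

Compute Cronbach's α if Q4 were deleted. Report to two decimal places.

α = 0.32

Remaining items: Q1, Q2, Q3 (k = 3).
sum of item variances = 1.585 + 1.847 + 1.390 = 4.822
Var(T) = 4.822 + 2 × 0.658 = 6.138
α (item deleted) = (3/2)·(1 − 4.822/6.138) = 0.32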